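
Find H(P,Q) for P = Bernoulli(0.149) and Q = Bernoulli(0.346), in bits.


H(P,Q) = -p*log2(q) - (1-p)*log2(1-q). -0.149*log2(0.346) = 0.228142; -0.851*log2(0.654) = 0.521354. H(P,Q) = 0.228142 + 0.521354 = 0.7495

0.7495 bits


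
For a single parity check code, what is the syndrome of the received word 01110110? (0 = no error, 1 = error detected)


Syndrome = XOR of all bits = 0 XOR 1 XOR 1 XOR 1 XOR 0 XOR 1 XOR 1 XOR 0 = 1

1


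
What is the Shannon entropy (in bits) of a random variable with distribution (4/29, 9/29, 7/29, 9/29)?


H = -sum(p_i * log2(p_i)). Terms: -(4/29)*log2(4/29) = 0.394204; -(9/29)*log2(9/29) = 0.523879; -(7/29)*log2(7/29) = 0.494979; -(9/29)*log2(9/29) = 0.523879. H = 0.394204 + 0.523879 + 0.494979 + 0.523879 = 1.9369

1.9369 bits


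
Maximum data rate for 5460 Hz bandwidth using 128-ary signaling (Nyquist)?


Rate = 2 * B * log2(M) = 2 * 5460 * 7.0 = 76440.0

76440.0 bps


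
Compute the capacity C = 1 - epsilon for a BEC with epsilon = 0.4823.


C = 1 - epsilon = 1 - 0.4823 = 0.5177

0.5177 bits


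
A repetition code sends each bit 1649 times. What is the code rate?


Rate = k/n = 1/1649

1/1649


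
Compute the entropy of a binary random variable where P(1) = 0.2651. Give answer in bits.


H = -p*log2(p) - (1-p)*log2(1-p). -0.2651*log2(0.2651) = 0.507770; -0.7349*log2(0.7349) = 0.326575. H = 0.507770 + 0.326575 = 0.8343

0.8343 bits


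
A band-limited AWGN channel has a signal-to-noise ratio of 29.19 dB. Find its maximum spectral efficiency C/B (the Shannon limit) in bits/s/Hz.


SNR_linear = 10^(29.19/10) = 829.8508; C/B = log2(1 + SNR_linear) = log2(1 + 829.8508) = 9.6984

9.6984 bits/s/Hz


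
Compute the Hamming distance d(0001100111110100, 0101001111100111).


Count differing positions: . ^ . . ^ . ^ . . . . ^ . . ^ ^ = 6 differences

6


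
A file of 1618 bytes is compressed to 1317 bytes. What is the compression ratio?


Ratio = original / compressed = 1618 / 1317 = 1.2285

1.2285


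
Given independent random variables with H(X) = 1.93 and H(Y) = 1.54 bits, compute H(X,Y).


For independent variables, H(X,Y) = H(X) + H(Y) = 1.93 + 1.54 = 3.47

3.47 bits


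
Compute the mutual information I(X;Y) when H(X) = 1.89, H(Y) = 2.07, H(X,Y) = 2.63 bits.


I(X;Y) = H(X) + H(Y) - H(X,Y) = 1.89 + 2.07 - 2.63 = 1.33

1.33 bits


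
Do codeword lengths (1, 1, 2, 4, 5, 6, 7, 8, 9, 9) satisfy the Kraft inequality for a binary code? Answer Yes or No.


Kraft sum = sum(2^(-l_i)) = 1.375, need <= 1. Result: violated (a binary prefix-free code with these lengths cannot exist)

No


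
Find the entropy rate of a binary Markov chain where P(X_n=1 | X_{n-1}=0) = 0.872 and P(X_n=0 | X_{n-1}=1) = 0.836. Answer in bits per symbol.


Stationary distribution: pi_0 = p10/(p01+p10) = 0.4895, pi_1 = 0.5105. Entropy rate H' = pi_0*H(p01) + pi_1*H(p10) = 0.4895*0.5519 + 0.5105*0.6438 = 0.5988

0.5988 bits/symbol


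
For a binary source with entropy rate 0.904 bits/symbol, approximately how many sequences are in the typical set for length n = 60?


log2|A_typical| = nH = 60 * 0.904 = 54.24, so |A_typical| ~ 2^54.24 = 2.127e+16

2.127e+16


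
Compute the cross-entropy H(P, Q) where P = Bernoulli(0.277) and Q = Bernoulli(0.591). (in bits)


H(P,Q) = -p*log2(q) - (1-p)*log2(1-q). -0.277*log2(0.591) = 0.210179; -0.723*log2(0.409) = 0.932545. H(P,Q) = 0.210179 + 0.932545 = 1.1427

1.1427 bits


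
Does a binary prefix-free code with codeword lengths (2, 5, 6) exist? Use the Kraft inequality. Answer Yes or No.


Kraft sum = sum(2^(-l_i)) = 0.2969, need <= 1. Result: satisfied (a binary prefix-free code with these lengths exists)

Yes


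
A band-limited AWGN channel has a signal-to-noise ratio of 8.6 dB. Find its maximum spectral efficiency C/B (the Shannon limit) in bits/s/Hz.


SNR_linear = 10^(8.6/10) = 7.2444; C/B = log2(1 + SNR_linear) = log2(1 + 7.2444) = 3.0434

3.0434 bits/s/Hz


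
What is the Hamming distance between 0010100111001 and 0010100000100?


Count differing positions: . . . . . . . ^ ^ ^ ^ . ^ = 5 differences

5


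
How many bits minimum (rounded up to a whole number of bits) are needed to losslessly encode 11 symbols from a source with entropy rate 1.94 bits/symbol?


Minimum bits >= n * H = 11 * 1.94 = 21.34, rounded up to a whole number of bits = 22

22 bits


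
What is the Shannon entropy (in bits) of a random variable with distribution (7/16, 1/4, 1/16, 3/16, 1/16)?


H = -sum(p_i * log2(p_i)). Terms: -(7/16)*log2(7/16) = 0.521782; -(1/4)*log2(1/4) = 0.500000; -(1/16)*log2(1/16) = 0.250000; -(3/16)*log2(3/16) = 0.452820; -(1/16)*log2(1/16) = 0.250000. H = 0.521782 + 0.500000 + 0.250000 + 0.452820 + 0.250000 = 1.9746

1.9746 bits


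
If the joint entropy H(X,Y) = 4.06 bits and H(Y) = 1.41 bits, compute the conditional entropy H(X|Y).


H(X|Y) = H(X,Y) - H(Y) = 4.06 - 1.41 = 2.65

2.65 bits


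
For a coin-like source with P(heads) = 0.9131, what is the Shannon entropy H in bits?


H = -p*log2(p) - (1-p)*log2(1-p). -0.9131*log2(0.9131) = 0.119758; -0.0869*log2(0.0869) = 0.306279. H = 0.119758 + 0.306279 = 0.426

0.426 bits


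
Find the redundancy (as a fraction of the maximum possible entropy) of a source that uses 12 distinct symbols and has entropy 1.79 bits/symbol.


H_max = log2(K) = log2(12) = 3.585 bits/symbol. Redundancy = 1 - H/H_max = 1 - 1.79/3.585 = 1 - 0.4993 = 0.5007

0.5007


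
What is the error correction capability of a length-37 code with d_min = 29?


Correction capability = floor((d-1)/2) = floor((29-1)/2) = 14

14 errors


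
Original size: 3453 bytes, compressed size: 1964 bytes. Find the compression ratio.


Ratio = original / compressed = 3453 / 1964 = 1.7581

1.7581


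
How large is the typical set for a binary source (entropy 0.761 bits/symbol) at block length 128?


log2|A_typical| = nH = 128 * 0.761 = 97.408, so |A_typical| ~ 2^97.408 = 2.102e+29

2.102e+29


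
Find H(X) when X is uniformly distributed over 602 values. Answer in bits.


H = log2(n) = log2(602) = 9.2336

9.2336 bits


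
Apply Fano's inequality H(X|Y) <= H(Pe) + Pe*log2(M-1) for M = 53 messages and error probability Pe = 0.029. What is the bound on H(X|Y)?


H(Pe) = -Pe*log2(Pe) - (1-Pe)*log2(1-Pe) = -0.029*log2(0.029) - 0.971*log2(0.971) = 0.148126 + 0.041226 = 0.1894. Pe*log2(M-1) = 0.029*log2(52) = 0.165313. Bound = H(Pe) + Pe*log2(M-1) = 0.148126 + 0.041226 + 0.165313 = 0.3547

0.3547 bits


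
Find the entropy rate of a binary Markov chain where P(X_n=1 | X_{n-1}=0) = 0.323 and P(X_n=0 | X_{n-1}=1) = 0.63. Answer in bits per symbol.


Stationary distribution: pi_0 = p10/(p01+p10) = 0.6611, pi_1 = 0.3389. Entropy rate H' = pi_0*H(p01) + pi_1*H(p10) = 0.6611*0.9076 + 0.3389*0.9507 = 0.9222

0.9222 bits/symbol


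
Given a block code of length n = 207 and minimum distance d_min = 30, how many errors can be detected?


Detection capability = d_min - 1 = 30 - 1 = 29

29 errors


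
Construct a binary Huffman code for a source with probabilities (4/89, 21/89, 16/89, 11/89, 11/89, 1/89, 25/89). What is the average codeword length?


Huffman construction (repeatedly merge the two least-probable nodes; each merge adds 1 bit to every symbol beneath it): 1/89 + 4/89 = 5/89; 5/89 + 11/89 = 16/89; 11/89 + 16/89 = 27/89; 16/89 + 21/89 = 37/89; 25/89 + 27/89 = 52/89; 37/89 + 52/89 = 1. Resulting codeword lengths (in the order the probabilities were given): (4, 2, 3, 3, 3, 4, 2). L_avg = sum(p_i * l_i) = 4/89*4 + 21/89*2 + 16/89*3 + 11/89*3 + 11/89*3 + 1/89*4 + 25/89*2 = 226/89 = 2.5393

2.5393 bits


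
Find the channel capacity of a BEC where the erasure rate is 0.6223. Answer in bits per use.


C = 1 - epsilon = 1 - 0.6223 = 0.3777

0.3777 bits


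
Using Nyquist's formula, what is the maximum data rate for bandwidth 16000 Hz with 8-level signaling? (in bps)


Rate = 2 * B * log2(M) = 2 * 16000 * 3.0 = 96000.0

96000.0 bps


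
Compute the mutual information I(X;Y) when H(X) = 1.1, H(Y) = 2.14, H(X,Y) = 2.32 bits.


I(X;Y) = H(X) + H(Y) - H(X,Y) = 1.1 + 2.14 - 2.32 = 0.92

0.92 bits


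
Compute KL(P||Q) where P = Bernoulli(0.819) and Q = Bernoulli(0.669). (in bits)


KL = p*log2(p/q) + (1-p)*log2((1-p)/(1-q)) = 0.819*log2(0.819/0.669) + 0.181*log2(0.181/0.331) = 0.0814

0.0814 bits


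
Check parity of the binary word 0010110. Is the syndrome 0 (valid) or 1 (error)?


Syndrome = XOR of all bits = 0 XOR 0 XOR 1 XOR 0 XOR 1 XOR 1 XOR 0 = 1

1


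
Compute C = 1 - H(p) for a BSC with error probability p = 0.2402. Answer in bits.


H(p) = -p*log2(p) - (1-p)*log2(1-p) = -0.2402*log2(0.2402) - 0.7598*log2(0.7598) = 0.494258 + 0.301115 = 0.7954. C = 1 - H(p) = 1 - 0.7954 = 0.2046

0.2046 bits


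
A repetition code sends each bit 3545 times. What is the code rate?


Rate = k/n = 1/3545

1/3545


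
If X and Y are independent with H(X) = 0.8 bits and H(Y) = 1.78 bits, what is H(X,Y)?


For independent variables, H(X,Y) = H(X) + H(Y) = 0.8 + 1.78 = 2.58

2.58 bits


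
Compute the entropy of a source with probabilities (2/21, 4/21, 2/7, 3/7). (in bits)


H = -sum(p_i * log2(p_i)). Terms: -(2/21)*log2(2/21) = 0.323078; -(4/21)*log2(4/21) = 0.455680; -(2/7)*log2(2/7) = 0.516387; -(3/7)*log2(3/7) = 0.523882. H = 0.323078 + 0.455680 + 0.516387 + 0.523882 = 1.819

1.819 bits


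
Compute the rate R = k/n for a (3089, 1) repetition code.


Rate = k/n = 1/3089

1/3089


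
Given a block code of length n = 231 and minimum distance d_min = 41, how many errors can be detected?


Detection capability = d_min - 1 = 41 - 1 = 40

40 errors


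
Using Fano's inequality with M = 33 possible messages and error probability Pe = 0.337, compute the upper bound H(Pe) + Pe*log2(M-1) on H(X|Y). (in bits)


H(Pe) = -Pe*log2(Pe) - (1-Pe)*log2(1-Pe) = -0.337*log2(0.337) - 0.663*log2(0.663) = 0.528813 + 0.393105 = 0.9219. Pe*log2(M-1) = 0.337*log2(32) = 1.685000. Bound = H(Pe) + Pe*log2(M-1) = 0.528813 + 0.393105 + 1.685000 = 2.6069

2.6069 bits


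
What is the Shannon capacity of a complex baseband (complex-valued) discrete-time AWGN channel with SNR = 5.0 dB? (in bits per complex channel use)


SNR_linear = 10^(5.0/10) = 3.1623; C = log2(1 + SNR_linear) = log2(1 + 3.1623) = 2.0574

2.0574 bits/channel use


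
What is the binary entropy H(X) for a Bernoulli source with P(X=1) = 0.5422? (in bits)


H = -p*log2(p) - (1-p)*log2(1-p). -0.5422*log2(0.5422) = 0.478818; -0.4578*log2(0.4578) = 0.516037. H = 0.478818 + 0.516037 = 0.9949

0.9949 bits


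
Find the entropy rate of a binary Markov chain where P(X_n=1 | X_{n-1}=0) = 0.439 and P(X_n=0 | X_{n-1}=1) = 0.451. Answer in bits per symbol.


Stationary distribution: pi_0 = p10/(p01+p10) = 0.5067, pi_1 = 0.4933. Entropy rate H' = pi_0*H(p01) + pi_1*H(p10) = 0.5067*0.9892 + 0.4933*0.9931 = 0.9911

0.9911 bits/symbol


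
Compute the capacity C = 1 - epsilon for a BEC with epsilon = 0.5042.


C = 1 - epsilon = 1 - 0.5042 = 0.4958

0.4958 bits


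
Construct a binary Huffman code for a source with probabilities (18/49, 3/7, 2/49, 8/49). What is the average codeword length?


Huffman construction (repeatedly merge the two least-probable nodes; each merge adds 1 bit to every symbol beneath it): 2/49 + 8/49 = 10/49; 10/49 + 18/49 = 4/7; 3/7 + 4/7 = 1. Resulting codeword lengths (in the order the probabilities were given): (2, 1, 3, 3). L_avg = sum(p_i * l_i) = 18/49*2 + 3/7*1 + 2/49*3 + 8/49*3 = 87/49 = 1.7755

1.7755 bits


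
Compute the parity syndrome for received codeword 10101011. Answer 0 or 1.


Syndrome = XOR of all bits = 1 XOR 0 XOR 1 XOR 0 XOR 1 XOR 0 XOR 1 XOR 1 = 1

1


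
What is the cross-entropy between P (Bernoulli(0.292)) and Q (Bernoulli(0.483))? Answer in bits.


H(P,Q) = -p*log2(q) - (1-p)*log2(1-q). -0.292*log2(0.483) = 0.306572; -0.708*log2(0.517) = 0.673849. H(P,Q) = 0.306572 + 0.673849 = 0.9804

0.9804 bits


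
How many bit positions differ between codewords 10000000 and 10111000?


Count differing positions: . . ^ ^ ^ . . . = 3 differences

3


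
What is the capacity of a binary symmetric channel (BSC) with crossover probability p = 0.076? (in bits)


H(p) = -p*log2(p) - (1-p)*log2(1-p) = -0.076*log2(0.076) - 0.924*log2(0.924) = 0.282557 + 0.105369 = 0.3879. C = 1 - H(p) = 1 - 0.3879 = 0.6121

0.6121 bits


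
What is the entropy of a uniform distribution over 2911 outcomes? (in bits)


H = log2(n) = log2(2911) = 11.5073

11.5073 bits


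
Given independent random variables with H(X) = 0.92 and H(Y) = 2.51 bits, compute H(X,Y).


For independent variables, H(X,Y) = H(X) + H(Y) = 0.92 + 2.51 = 3.43

3.43 bits


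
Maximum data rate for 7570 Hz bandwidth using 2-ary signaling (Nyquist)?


Rate = 2 * B * log2(M) = 2 * 7570 * 1.0 = 15140.0

15140.0 bps


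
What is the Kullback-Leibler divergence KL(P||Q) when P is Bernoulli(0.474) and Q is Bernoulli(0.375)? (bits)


KL = p*log2(p/q) + (1-p)*log2((1-p)/(1-q)) = 0.474*log2(0.474/0.375) + 0.526*log2(0.526/0.625) = 0.0293

0.0293 bits


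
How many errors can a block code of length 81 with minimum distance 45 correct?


Correction capability = floor((d-1)/2) = floor((45-1)/2) = 22

22 errors


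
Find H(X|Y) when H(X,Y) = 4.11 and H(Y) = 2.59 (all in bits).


H(X|Y) = H(X,Y) - H(Y) = 4.11 - 2.59 = 1.52

1.52 bits


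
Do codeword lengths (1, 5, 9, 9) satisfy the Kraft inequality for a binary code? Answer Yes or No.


Kraft sum = sum(2^(-l_i)) = 0.5352, need <= 1. Result: satisfied (a binary prefix-free code with these lengths exists)

Yes


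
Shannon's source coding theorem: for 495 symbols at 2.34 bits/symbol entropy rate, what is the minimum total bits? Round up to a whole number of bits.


Minimum bits >= n * H = 495 * 2.34 = 1158.3, rounded up to a whole number of bits = 1159

1159 bits


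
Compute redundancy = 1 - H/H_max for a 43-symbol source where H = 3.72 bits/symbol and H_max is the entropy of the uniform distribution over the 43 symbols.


H_max = log2(K) = log2(43) = 5.4263 bits/symbol. Redundancy = 1 - H/H_max = 1 - 3.72/5.4263 = 1 - 0.6856 = 0.3144

0.3144


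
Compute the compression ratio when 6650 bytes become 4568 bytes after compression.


Ratio = original / compressed = 6650 / 4568 = 1.4558

1.4558


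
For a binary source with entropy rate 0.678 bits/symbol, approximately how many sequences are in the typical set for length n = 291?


log2|A_typical| = nH = 291 * 0.678 = 197.298, so |A_typical| ~ 2^197.298 = 2.470e+59

2.470e+59


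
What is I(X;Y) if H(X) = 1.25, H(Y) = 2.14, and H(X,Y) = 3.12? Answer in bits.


I(X;Y) = H(X) + H(Y) - H(X,Y) = 1.25 + 2.14 - 3.12 = 0.27

0.27 bits


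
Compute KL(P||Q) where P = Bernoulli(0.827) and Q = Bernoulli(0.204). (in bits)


KL = p*log2(p/q) + (1-p)*log2((1-p)/(1-q)) = 0.827*log2(0.827/0.204) + 0.173*log2(0.173/0.796) = 1.289

1.289 bits


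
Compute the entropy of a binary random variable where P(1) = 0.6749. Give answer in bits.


H = -p*log2(p) - (1-p)*log2(1-p). -0.6749*log2(0.6749) = 0.382840; -0.3251*log2(0.3251) = 0.527002. H = 0.382840 + 0.527002 = 0.9098

0.9098 bits


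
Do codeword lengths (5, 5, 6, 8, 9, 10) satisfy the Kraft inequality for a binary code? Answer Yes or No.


Kraft sum = sum(2^(-l_i)) = 0.085, need <= 1. Result: satisfied (a binary prefix-free code with these lengths exists)

Yes


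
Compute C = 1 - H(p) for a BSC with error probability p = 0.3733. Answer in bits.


H(p) = -p*log2(p) - (1-p)*log2(1-p) = -0.3733*log2(0.3733) - 0.6267*log2(0.6267) = 0.530681 + 0.422492 = 0.9532. C = 1 - H(p) = 1 - 0.9532 = 0.0468

0.0468 bits


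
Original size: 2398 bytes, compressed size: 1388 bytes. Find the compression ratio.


Ratio = original / compressed = 2398 / 1388 = 1.7277

1.7277


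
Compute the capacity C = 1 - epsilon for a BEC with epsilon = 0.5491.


C = 1 - epsilon = 1 - 0.5491 = 0.4509

0.4509 bits


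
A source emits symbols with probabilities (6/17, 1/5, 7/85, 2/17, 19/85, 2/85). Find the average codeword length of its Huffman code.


Huffman construction (repeatedly merge the two least-probable nodes; each merge adds 1 bit to every symbol beneath it): 2/85 + 7/85 = 9/85; 9/85 + 2/17 = 19/85; 1/5 + 19/85 = 36/85; 19/85 + 6/17 = 49/85; 36/85 + 49/85 = 1. Resulting codeword lengths (in the order the probabilities were given): (2, 2, 4, 3, 2, 4). L_avg = sum(p_i * l_i) = 6/17*2 + 1/5*2 + 7/85*4 + 2/17*3 + 19/85*2 + 2/85*4 = 198/85 = 2.3294

2.3294 bits


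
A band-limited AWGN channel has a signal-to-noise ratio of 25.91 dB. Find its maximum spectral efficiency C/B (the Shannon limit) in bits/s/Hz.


SNR_linear = 10^(25.91/10) = 389.942; C/B = log2(1 + SNR_linear) = log2(1 + 389.942) = 8.6108

8.6108 bits/s/Hz


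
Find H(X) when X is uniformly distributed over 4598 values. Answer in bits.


H = log2(n) = log2(4598) = 12.1668

12.1668 bits


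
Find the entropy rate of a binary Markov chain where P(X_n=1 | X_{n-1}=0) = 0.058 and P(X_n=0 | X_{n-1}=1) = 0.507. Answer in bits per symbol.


Stationary distribution: pi_0 = p10/(p01+p10) = 0.8973, pi_1 = 0.1027. Entropy rate H' = pi_0*H(p01) + pi_1*H(p10) = 0.8973*0.3195 + 0.1027*0.9999 = 0.3893

0.3893 bits/symbol


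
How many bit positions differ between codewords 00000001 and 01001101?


Count differing positions: . ^ . . ^ ^ . . = 3 differences

3


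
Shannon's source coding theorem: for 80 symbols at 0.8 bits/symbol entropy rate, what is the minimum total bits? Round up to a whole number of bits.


Minimum bits >= n * H = 80 * 0.8 = 64.0, rounded up to a whole number of bits = 64

64 bits


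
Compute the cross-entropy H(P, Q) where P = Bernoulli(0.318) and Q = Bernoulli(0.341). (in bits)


H(P,Q) = -p*log2(q) - (1-p)*log2(1-q). -0.318*log2(0.341) = 0.493586; -0.682*log2(0.659) = 0.410325. H(P,Q) = 0.493586 + 0.410325 = 0.9039

0.9039 bits


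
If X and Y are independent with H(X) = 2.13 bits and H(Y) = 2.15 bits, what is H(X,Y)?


For independent variables, H(X,Y) = H(X) + H(Y) = 2.13 + 2.15 = 4.28

4.28 bits


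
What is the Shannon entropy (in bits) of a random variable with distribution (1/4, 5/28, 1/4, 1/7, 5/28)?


H = -sum(p_i * log2(p_i)). Terms: -(1/4)*log2(1/4) = 0.500000; -(5/28)*log2(5/28) = 0.443826; -(1/4)*log2(1/4) = 0.500000; -(1/7)*log2(1/7) = 0.401051; -(5/28)*log2(5/28) = 0.443826. H = 0.500000 + 0.443826 + 0.500000 + 0.401051 + 0.443826 = 2.2887

2.2887 bits


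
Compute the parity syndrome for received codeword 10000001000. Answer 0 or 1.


Syndrome = XOR of all bits = 1 XOR 0 XOR 0 XOR 0 XOR 0 XOR 0 XOR 0 XOR 1 XOR 0 XOR 0 XOR 0 = 0

0


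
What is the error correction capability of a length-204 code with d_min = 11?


Correction capability = floor((d-1)/2) = floor((11-1)/2) = 5

5 errors


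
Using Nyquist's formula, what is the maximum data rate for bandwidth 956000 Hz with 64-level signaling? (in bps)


Rate = 2 * B * log2(M) = 2 * 956000 * 6.0 = 11472000.0

11472000.0 bps


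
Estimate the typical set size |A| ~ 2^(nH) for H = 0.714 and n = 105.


log2|A_typical| = nH = 105 * 0.714 = 74.97, so |A_typical| ~ 2^74.97 = 3.700e+22

3.700e+22


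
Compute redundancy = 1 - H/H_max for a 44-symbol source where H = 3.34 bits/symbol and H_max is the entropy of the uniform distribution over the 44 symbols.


H_max = log2(K) = log2(44) = 5.4594 bits/symbol. Redundancy = 1 - H/H_max = 1 - 3.34/5.4594 = 1 - 0.6118 = 0.3882

0.3882


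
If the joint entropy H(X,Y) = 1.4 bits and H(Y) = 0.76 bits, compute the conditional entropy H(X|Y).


H(X|Y) = H(X,Y) - H(Y) = 1.4 - 0.76 = 0.64

0.64 bits


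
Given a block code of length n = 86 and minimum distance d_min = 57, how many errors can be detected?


Detection capability = d_min - 1 = 57 - 1 = 56

56 errors


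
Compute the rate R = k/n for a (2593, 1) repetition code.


Rate = k/n = 1/2593

1/2593


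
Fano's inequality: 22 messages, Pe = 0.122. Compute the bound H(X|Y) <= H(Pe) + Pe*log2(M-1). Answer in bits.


H(Pe) = -Pe*log2(Pe) - (1-Pe)*log2(1-Pe) = -0.122*log2(0.122) - 0.878*log2(0.878) = 0.370276 + 0.164807 = 0.5351. Pe*log2(M-1) = 0.122*log2(21) = 0.535863. Bound = H(Pe) + Pe*log2(M-1) = 0.370276 + 0.164807 + 0.535863 = 1.0709

1.0709 bits


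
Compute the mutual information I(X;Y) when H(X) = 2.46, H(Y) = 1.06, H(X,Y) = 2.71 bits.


I(X;Y) = H(X) + H(Y) - H(X,Y) = 2.46 + 1.06 - 2.71 = 0.81

0.81 bits


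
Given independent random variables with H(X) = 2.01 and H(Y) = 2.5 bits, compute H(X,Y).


For independent variables, H(X,Y) = H(X) + H(Y) = 2.01 + 2.5 = 4.51

4.51 bits


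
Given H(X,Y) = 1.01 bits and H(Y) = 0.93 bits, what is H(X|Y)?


H(X|Y) = H(X,Y) - H(Y) = 1.01 - 0.93 = 0.08

0.08 bits


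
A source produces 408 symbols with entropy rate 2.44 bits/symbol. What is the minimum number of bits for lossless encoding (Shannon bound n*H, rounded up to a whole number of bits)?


Minimum bits >= n * H = 408 * 2.44 = 995.52, rounded up to a whole number of bits = 996

996 bits


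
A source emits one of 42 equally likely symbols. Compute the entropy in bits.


H = log2(n) = log2(42) = 5.3923

5.3923 bits


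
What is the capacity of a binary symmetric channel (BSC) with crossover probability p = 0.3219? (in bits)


H(p) = -p*log2(p) - (1-p)*log2(1-p) = -0.3219*log2(0.3219) - 0.6781*log2(0.6781) = 0.526408 + 0.380028 = 0.9064. C = 1 - H(p) = 1 - 0.9064 = 0.0936

0.0936 bits


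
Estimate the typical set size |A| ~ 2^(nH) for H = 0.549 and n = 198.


log2|A_typical| = nH = 198 * 0.549 = 108.702, so |A_typical| ~ 2^108.702 = 5.279e+32

5.279e+32


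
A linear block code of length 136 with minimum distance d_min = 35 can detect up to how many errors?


Detection capability = d_min - 1 = 35 - 1 = 34

34 errors


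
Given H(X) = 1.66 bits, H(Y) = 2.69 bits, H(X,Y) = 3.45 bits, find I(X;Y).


I(X;Y) = H(X) + H(Y) - H(X,Y) = 1.66 + 2.69 - 3.45 = 0.9

0.9 bits


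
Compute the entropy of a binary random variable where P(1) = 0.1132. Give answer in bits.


H = -p*log2(p) - (1-p)*log2(1-p). -0.1132*log2(0.1132) = 0.355794; -0.8868*log2(0.8868) = 0.153700. H = 0.355794 + 0.153700 = 0.5095

0.5095 bits


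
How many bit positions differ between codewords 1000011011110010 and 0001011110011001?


Count differing positions: ^ . . ^ . . . ^ . ^ ^ . ^ . ^ ^ = 8 differences

8


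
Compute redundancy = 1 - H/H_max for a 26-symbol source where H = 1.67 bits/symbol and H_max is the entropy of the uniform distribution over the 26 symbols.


H_max = log2(K) = log2(26) = 4.7004 bits/symbol. Redundancy = 1 - H/H_max = 1 - 1.67/4.7004 = 1 - 0.3553 = 0.6447

0.6447


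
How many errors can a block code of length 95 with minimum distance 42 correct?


Correction capability = floor((d-1)/2) = floor((42-1)/2) = 20

20 errors


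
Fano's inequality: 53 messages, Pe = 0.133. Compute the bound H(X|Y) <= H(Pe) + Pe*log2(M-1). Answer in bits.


H(Pe) = -Pe*log2(Pe) - (1-Pe)*log2(1-Pe) = -0.133*log2(0.133) - 0.867*log2(0.867) = 0.387097 + 0.178512 = 0.5656. Pe*log2(M-1) = 0.133*log2(52) = 0.758158. Bound = H(Pe) + Pe*log2(M-1) = 0.387097 + 0.178512 + 0.758158 = 1.3238

1.3238 bits


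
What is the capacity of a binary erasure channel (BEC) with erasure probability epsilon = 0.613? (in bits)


C = 1 - epsilon = 1 - 0.613 = 0.387

0.387 bits


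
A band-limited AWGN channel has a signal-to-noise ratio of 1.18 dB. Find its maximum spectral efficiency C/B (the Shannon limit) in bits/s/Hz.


SNR_linear = 10^(1.18/10) = 1.3122; C/B = log2(1 + SNR_linear) = log2(1 + 1.3122) = 1.2093

1.2093 bits/s/Hz


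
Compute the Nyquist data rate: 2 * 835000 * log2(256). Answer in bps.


Rate = 2 * B * log2(M) = 2 * 835000 * 8.0 = 13360000.0

13360000.0 bps


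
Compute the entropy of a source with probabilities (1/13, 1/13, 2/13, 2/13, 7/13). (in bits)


H = -sum(p_i * log2(p_i)). Terms: -(1/13)*log2(1/13) = 0.284649; -(1/13)*log2(1/13) = 0.284649; -(2/13)*log2(2/13) = 0.415452; -(2/13)*log2(2/13) = 0.415452; -(7/13)*log2(7/13) = 0.480892. H = 0.284649 + 0.284649 + 0.415452 + 0.415452 + 0.480892 = 1.8811

1.8811 bits


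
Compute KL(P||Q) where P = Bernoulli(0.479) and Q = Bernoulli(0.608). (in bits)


KL = p*log2(p/q) + (1-p)*log2((1-p)/(1-q)) = 0.479*log2(0.479/0.608) + 0.521*log2(0.521/0.392) = 0.049

0.049 bits


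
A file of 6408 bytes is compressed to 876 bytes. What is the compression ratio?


Ratio = original / compressed = 6408 / 876 = 7.3151

7.3151


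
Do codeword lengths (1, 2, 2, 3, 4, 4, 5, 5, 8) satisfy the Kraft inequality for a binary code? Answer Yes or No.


Kraft sum = sum(2^(-l_i)) = 1.3164, need <= 1. Result: violated (a binary prefix-free code with these lengths cannot exist)

No


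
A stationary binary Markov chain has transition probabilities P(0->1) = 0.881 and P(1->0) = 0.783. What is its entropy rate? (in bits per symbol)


Stationary distribution: pi_0 = p10/(p01+p10) = 0.4706, pi_1 = 0.5294. Entropy rate H' = pi_0*H(p01) + pi_1*H(p10) = 0.4706*0.5265 + 0.5294*0.7547 = 0.6473

0.6473 bits/symbol


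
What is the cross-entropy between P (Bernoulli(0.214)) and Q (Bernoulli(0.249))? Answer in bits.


H(P,Q) = -p*log2(q) - (1-p)*log2(1-q). -0.214*log2(0.249) = 0.429237; -0.786*log2(0.751) = 0.324709. H(P,Q) = 0.429237 + 0.324709 = 0.7539

0.7539 bits


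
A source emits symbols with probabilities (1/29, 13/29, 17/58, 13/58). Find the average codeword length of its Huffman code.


Huffman construction (repeatedly merge the two least-probable nodes; each merge adds 1 bit to every symbol beneath it): 1/29 + 13/58 = 15/58; 15/58 + 17/58 = 16/29; 13/29 + 16/29 = 1. Resulting codeword lengths (in the order the probabilities were given): (3, 1, 2, 3). L_avg = sum(p_i * l_i) = 1/29*3 + 13/29*1 + 17/58*2 + 13/58*3 = 105/58 = 1.8103

1.8103 bits


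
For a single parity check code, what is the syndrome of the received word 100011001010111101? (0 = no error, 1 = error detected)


Syndrome = XOR of all bits = 1 XOR 0 XOR 0 XOR 0 XOR 1 XOR 1 XOR 0 XOR 0 XOR 1 XOR 0 XOR 1 XOR 0 XOR 1 XOR 1 XOR 1 XOR 1 XOR 0 XOR 1 = 0

0


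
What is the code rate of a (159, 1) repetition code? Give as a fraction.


Rate = k/n = 1/159

1/159


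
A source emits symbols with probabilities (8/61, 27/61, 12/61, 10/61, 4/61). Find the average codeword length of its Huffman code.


Huffman construction (repeatedly merge the two least-probable nodes; each merge adds 1 bit to every symbol beneath it): 4/61 + 8/61 = 12/61; 10/61 + 12/61 = 22/61; 12/61 + 22/61 = 34/61; 27/61 + 34/61 = 1. Resulting codeword lengths (in the order the probabilities were given): (3, 1, 3, 3, 3). L_avg = sum(p_i * l_i) = 8/61*3 + 27/61*1 + 12/61*3 + 10/61*3 + 4/61*3 = 129/61 = 2.1148

2.1148 bits


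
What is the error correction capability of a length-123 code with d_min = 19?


Correction capability = floor((d-1)/2) = floor((19-1)/2) = 9

9 errors


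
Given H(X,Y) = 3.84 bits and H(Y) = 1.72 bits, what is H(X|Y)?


H(X|Y) = H(X,Y) - H(Y) = 3.84 - 1.72 = 2.12

2.12 bits


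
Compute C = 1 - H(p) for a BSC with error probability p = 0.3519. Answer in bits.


H(p) = -p*log2(p) - (1-p)*log2(1-p) = -0.3519*log2(0.3519) - 0.6481*log2(0.6481) = 0.530230 + 0.405524 = 0.9358. C = 1 - H(p) = 1 - 0.9358 = 0.0642

0.0642 bits


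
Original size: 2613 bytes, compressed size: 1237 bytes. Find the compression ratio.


Ratio = original / compressed = 2613 / 1237 = 2.1124

2.1124


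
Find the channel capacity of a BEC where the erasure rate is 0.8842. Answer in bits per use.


C = 1 - epsilon = 1 - 0.8842 = 0.1158

0.1158 bits


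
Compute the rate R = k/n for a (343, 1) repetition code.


Rate = k/n = 1/343

1/343


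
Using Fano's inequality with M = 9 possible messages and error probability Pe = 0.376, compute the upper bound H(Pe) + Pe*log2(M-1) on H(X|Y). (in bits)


H(Pe) = -Pe*log2(Pe) - (1-Pe)*log2(1-Pe) = -0.376*log2(0.376) - 0.624*log2(0.624) = 0.530609 + 0.424558 = 0.9552. Pe*log2(M-1) = 0.376*log2(8) = 1.128000. Bound = H(Pe) + Pe*log2(M-1) = 0.530609 + 0.424558 + 1.128000 = 2.0832

2.0832 bits


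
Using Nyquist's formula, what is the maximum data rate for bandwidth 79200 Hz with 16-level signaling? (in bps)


Rate = 2 * B * log2(M) = 2 * 79200 * 4.0 = 633600.0

633600.0 bps


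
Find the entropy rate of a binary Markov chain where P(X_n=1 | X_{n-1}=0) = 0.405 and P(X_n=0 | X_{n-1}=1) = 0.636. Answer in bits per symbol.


Stationary distribution: pi_0 = p10/(p01+p10) = 0.611, pi_1 = 0.389. Entropy rate H' = pi_0*H(p01) + pi_1*H(p10) = 0.611*0.9738 + 0.389*0.946 = 0.963

0.963 bits/symbol


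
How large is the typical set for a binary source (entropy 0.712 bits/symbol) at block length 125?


log2|A_typical| = nH = 125 * 0.712 = 89.0, so |A_typical| ~ 2^89.0 = 6.190e+26

6.190e+26


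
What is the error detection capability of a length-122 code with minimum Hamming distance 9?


Detection capability = d_min - 1 = 9 - 1 = 8

8 errors


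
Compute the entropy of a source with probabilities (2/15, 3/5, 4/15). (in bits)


H = -sum(p_i * log2(p_i)). Terms: -(2/15)*log2(2/15) = 0.387585; -(3/5)*log2(3/5) = 0.442179; -(4/15)*log2(4/15) = 0.508504. H = 0.387585 + 0.442179 + 0.508504 = 1.3383

1.3383 bits


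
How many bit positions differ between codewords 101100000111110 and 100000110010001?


Count differing positions: . . ^ ^ . . ^ ^ . ^ . ^ ^ ^ ^ = 9 differences

9


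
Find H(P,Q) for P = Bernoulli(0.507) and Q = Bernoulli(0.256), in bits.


H(P,Q) = -p*log2(q) - (1-p)*log2(1-q). -0.507*log2(0.256) = 0.996653; -0.493*log2(0.744) = 0.210326. H(P,Q) = 0.996653 + 0.210326 = 1.207

1.207 bits


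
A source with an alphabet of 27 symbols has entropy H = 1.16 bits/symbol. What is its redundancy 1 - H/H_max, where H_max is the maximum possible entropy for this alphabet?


H_max = log2(K) = log2(27) = 4.7549 bits/symbol. Redundancy = 1 - H/H_max = 1 - 1.16/4.7549 = 1 - 0.244 = 0.756

0.756


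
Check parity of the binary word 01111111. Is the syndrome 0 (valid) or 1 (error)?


Syndrome = XOR of all bits = 0 XOR 1 XOR 1 XOR 1 XOR 1 XOR 1 XOR 1 XOR 1 = 1

1


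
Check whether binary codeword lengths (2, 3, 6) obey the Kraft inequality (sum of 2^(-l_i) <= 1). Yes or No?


Kraft sum = sum(2^(-l_i)) = 0.3906, need <= 1. Result: satisfied (a binary prefix-free code with these lengths exists)

Yes


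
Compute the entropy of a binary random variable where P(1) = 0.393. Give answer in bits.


H = -p*log2(p) - (1-p)*log2(1-p). -0.393*log2(0.393) = 0.529528; -0.607*log2(0.607) = 0.437181. H = 0.529528 + 0.437181 = 0.9667

0.9667 bits


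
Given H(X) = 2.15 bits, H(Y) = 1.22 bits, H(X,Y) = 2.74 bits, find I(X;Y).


I(X;Y) = H(X) + H(Y) - H(X,Y) = 2.15 + 1.22 - 2.74 = 0.63

0.63 bits


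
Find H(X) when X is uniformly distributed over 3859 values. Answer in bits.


H = log2(n) = log2(3859) = 11.914

11.914 bits


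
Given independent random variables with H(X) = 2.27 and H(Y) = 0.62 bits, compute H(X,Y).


For independent variables, H(X,Y) = H(X) + H(Y) = 2.27 + 0.62 = 2.89

2.89 bits


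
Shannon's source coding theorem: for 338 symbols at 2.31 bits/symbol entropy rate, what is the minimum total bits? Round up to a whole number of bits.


Minimum bits >= n * H = 338 * 2.31 = 780.78, rounded up to a whole number of bits = 781

781 bits


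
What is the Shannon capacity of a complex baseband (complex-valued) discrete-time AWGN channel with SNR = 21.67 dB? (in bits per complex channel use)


SNR_linear = 10^(21.67/10) = 146.8926; C = log2(1 + SNR_linear) = log2(1 + 146.8926) = 7.2084

7.2084 bits/channel use


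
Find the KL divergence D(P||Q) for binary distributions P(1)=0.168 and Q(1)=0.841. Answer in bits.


KL = p*log2(p/q) + (1-p)*log2((1-p)/(1-q)) = 0.168*log2(0.168/0.841) + 0.832*log2(0.832/0.159) = 1.5961

1.5961 bits


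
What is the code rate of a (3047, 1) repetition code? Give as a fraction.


Rate = k/n = 1/3047

1/3047


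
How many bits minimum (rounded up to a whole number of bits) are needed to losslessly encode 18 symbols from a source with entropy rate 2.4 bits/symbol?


Minimum bits >= n * H = 18 * 2.4 = 43.2, rounded up to a whole number of bits = 44

44 bits


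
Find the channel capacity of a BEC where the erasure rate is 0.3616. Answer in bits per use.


C = 1 - epsilon = 1 - 0.3616 = 0.6384

0.6384 bits


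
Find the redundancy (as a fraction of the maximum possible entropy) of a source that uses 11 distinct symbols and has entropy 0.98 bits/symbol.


H_max = log2(K) = log2(11) = 3.4594 bits/symbol. Redundancy = 1 - H/H_max = 1 - 0.98/3.4594 = 1 - 0.2833 = 0.7167

0.7167


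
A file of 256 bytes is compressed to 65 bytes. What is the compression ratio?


Ratio = original / compressed = 256 / 65 = 3.9385

3.9385


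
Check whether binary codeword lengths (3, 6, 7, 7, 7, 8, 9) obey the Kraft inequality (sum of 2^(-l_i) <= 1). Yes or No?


Kraft sum = sum(2^(-l_i)) = 0.1699, need <= 1. Result: satisfied (a binary prefix-free code with these lengths exists)

Yes


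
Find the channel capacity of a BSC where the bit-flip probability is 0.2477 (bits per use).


H(p) = -p*log2(p) - (1-p)*log2(1-p) = -0.2477*log2(0.2477) - 0.7523*log2(0.7523) = 0.498703 + 0.308909 = 0.8076. C = 1 - H(p) = 1 - 0.8076 = 0.1924

0.1924 bits


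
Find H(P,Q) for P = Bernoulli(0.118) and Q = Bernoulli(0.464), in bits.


H(P,Q) = -p*log2(q) - (1-p)*log2(1-q). -0.118*log2(0.464) = 0.130721; -0.882*log2(0.536) = 0.793531. H(P,Q) = 0.130721 + 0.793531 = 0.9243

0.9243 bits


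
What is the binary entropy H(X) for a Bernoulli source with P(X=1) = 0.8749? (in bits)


H = -p*log2(p) - (1-p)*log2(1-p). -0.8749*log2(0.8749) = 0.168689; -0.1251*log2(0.1251) = 0.375156. H = 0.168689 + 0.375156 = 0.5438

0.5438 bits


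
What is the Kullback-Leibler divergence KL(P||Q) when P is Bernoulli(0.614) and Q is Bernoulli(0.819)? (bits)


KL = p*log2(p/q) + (1-p)*log2((1-p)/(1-q)) = 0.614*log2(0.614/0.819) + 0.386*log2(0.386/0.181) = 0.1666

0.1666 bits


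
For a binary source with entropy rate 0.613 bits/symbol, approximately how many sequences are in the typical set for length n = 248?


log2|A_typical| = nH = 248 * 0.613 = 152.024, so |A_typical| ~ 2^152.024 = 5.805e+45

5.805e+45


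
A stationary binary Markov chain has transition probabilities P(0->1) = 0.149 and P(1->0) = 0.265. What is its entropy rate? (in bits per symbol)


Stationary distribution: pi_0 = p10/(p01+p10) = 0.6401, pi_1 = 0.3599. Entropy rate H' = pi_0*H(p01) + pi_1*H(p10) = 0.6401*0.6073 + 0.3599*0.8342 = 0.689

0.689 bits/symbol


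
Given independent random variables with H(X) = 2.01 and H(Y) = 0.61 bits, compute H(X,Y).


For independent variables, H(X,Y) = H(X) + H(Y) = 2.01 + 0.61 = 2.62

2.62 bits


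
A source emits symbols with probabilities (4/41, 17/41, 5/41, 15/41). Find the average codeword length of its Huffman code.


Huffman construction (repeatedly merge the two least-probable nodes; each merge adds 1 bit to every symbol beneath it): 4/41 + 5/41 = 9/41; 9/41 + 15/41 = 24/41; 17/41 + 24/41 = 1. Resulting codeword lengths (in the order the probabilities were given): (3, 1, 3, 2). L_avg = sum(p_i * l_i) = 4/41*3 + 17/41*1 + 5/41*3 + 15/41*2 = 74/41 = 1.8049

1.8049 bits


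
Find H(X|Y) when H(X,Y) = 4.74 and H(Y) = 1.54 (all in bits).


H(X|Y) = H(X,Y) - H(Y) = 4.74 - 1.54 = 3.2

3.2 bits


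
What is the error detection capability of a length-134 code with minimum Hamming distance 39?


Detection capability = d_min - 1 = 39 - 1 = 38

38 errors


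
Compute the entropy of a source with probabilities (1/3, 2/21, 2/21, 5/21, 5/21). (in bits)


H = -sum(p_i * log2(p_i)). Terms: -(1/3)*log2(1/3) = 0.528321; -(2/21)*log2(2/21) = 0.323078; -(2/21)*log2(2/21) = 0.323078; -(5/21)*log2(5/21) = 0.492950; -(5/21)*log2(5/21) = 0.492950. H = 0.528321 + 0.323078 + 0.323078 + 0.492950 + 0.492950 = 2.1604

2.1604 bits


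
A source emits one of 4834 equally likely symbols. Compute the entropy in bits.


H = log2(n) = log2(4834) = 12.239

12.239 bits


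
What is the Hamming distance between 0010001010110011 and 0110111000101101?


Count differing positions: . ^ . . ^ ^ . . ^ . . ^ ^ ^ ^ . = 8 differences

8


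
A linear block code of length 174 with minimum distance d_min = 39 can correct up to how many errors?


Correction capability = floor((d-1)/2) = floor((39-1)/2) = 19

19 errors


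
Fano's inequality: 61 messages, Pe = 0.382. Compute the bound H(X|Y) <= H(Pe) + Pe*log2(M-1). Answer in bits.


H(Pe) = -Pe*log2(Pe) - (1-Pe)*log2(1-Pe) = -0.382*log2(0.382) - 0.618*log2(0.618) = 0.530352 + 0.429091 = 0.9594. Pe*log2(M-1) = 0.382*log2(60) = 2.256432. Bound = H(Pe) + Pe*log2(M-1) = 0.530352 + 0.429091 + 2.256432 = 3.2159

3.2159 bits


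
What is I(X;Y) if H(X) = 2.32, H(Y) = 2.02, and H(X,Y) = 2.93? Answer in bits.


I(X;Y) = H(X) + H(Y) - H(X,Y) = 2.32 + 2.02 - 2.93 = 1.41

1.41 bits


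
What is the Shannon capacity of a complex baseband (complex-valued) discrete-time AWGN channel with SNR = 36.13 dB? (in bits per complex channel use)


SNR_linear = 10^(36.13/10) = 4102.041; C = log2(1 + SNR_linear) = log2(1 + 4102.041) = 12.0025

12.0025 bits/channel use


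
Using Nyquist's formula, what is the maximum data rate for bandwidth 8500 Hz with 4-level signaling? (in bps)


Rate = 2 * B * log2(M) = 2 * 8500 * 2.0 = 34000.0

34000.0 bps


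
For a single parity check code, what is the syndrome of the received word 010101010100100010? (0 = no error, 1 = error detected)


Syndrome = XOR of all bits = 0 XOR 1 XOR 0 XOR 1 XOR 0 XOR 1 XOR 0 XOR 1 XOR 0 XOR 1 XOR 0 XOR 0 XOR 1 XOR 0 XOR 0 XOR 0 XOR 1 XOR 0 = 1

1


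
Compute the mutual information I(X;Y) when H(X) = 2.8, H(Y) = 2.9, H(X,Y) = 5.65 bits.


I(X;Y) = H(X) + H(Y) - H(X,Y) = 2.8 + 2.9 - 5.65 = 0.05

0.05 bits


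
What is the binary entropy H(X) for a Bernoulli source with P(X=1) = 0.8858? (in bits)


H = -p*log2(p) - (1-p)*log2(1-p). -0.8858*log2(0.8858) = 0.154968; -0.1142*log2(0.1142) = 0.357488. H = 0.154968 + 0.357488 = 0.5125

0.5125 bits


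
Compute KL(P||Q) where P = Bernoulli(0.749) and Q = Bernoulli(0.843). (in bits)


KL = p*log2(p/q) + (1-p)*log2((1-p)/(1-q)) = 0.749*log2(0.749/0.843) + 0.251*log2(0.251/0.157) = 0.0422

0.0422 bits


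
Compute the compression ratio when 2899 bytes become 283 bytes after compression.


Ratio = original / compressed = 2899 / 283 = 10.2438

10.2438


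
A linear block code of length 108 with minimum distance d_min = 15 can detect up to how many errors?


Detection capability = d_min - 1 = 15 - 1 = 14

14 errors


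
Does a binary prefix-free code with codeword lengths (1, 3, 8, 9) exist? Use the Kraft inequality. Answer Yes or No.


Kraft sum = sum(2^(-l_i)) = 0.6309, need <= 1. Result: satisfied (a binary prefix-free code with these lengths exists)

Yes


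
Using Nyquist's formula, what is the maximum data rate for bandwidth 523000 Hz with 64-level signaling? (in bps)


Rate = 2 * B * log2(M) = 2 * 523000 * 6.0 = 6276000.0

6276000.0 bps


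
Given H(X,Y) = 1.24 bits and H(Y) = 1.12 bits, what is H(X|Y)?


H(X|Y) = H(X,Y) - H(Y) = 1.24 - 1.12 = 0.12

0.12 bits


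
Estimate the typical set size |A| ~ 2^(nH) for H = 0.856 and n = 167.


log2|A_typical| = nH = 167 * 0.856 = 142.952, so |A_typical| ~ 2^142.952 = 1.079e+43

1.079e+43


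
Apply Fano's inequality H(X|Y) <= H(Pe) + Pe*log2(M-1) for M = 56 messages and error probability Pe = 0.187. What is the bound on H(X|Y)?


H(Pe) = -Pe*log2(Pe) - (1-Pe)*log2(1-Pe) = -0.187*log2(0.187) - 0.813*log2(0.813) = 0.452332 + 0.242821 = 0.6952. Pe*log2(M-1) = 0.187*log2(55) = 1.081114. Bound = H(Pe) + Pe*log2(M-1) = 0.452332 + 0.242821 + 1.081114 = 1.7763

1.7763 bits
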